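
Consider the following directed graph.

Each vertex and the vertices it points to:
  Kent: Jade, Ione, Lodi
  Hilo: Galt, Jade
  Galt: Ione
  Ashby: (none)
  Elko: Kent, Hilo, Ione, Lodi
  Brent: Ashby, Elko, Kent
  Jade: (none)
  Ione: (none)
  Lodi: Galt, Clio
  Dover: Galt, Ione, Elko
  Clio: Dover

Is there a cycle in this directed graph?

Yes

DFS with white/gray/black marking, starting from Jade:
Jade gray
Jade black
Kent gray
  Kent→Jade: Jade black — skip
  Ione gray
  Ione black
  Lodi gray
    Galt gray
      Galt→Ione: Ione black — skip
    Galt black
    Clio gray
      Dover gray
        Dover→Galt: Galt black — skip
        Dover→Ione: Ione black — skip
        Elko gray
          Elko→Kent: Kent is gray → back edge
Back edge found, so a cycle exists: Kent → Lodi → Clio → Dover → Elko → Kent.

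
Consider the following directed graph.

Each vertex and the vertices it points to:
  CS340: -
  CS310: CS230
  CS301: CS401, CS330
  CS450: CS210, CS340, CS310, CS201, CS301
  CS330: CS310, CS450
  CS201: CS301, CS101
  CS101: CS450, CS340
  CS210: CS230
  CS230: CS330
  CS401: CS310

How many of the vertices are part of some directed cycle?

A vertex is on a directed cycle iff it belongs to a strongly connected component of size ≥ 2 (or has a self-loop).
The vertices on cycles are {CS101, CS201, CS210, CS230, CS301, CS310, CS330, CS401, CS450} — 9 in total.

9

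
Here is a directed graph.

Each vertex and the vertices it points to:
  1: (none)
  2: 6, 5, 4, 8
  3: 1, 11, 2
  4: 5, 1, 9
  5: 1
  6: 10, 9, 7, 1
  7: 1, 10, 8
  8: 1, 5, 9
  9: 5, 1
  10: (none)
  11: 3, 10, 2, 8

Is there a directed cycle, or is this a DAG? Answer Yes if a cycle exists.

DFS with white/gray/black marking, starting from 5:
5 gray
  1 gray
  1 black
5 black
2 gray
  6 gray
    10 gray
    10 black
    9 gray
      9→5: 5 black — skip
      9→1: 1 black — skip
    9 black
    7 gray
      7→1: 1 black — skip
      7→10: 10 black — skip
      8 gray
        8→1: 1 black — skip
        8→5: 5 black — skip
        8→9: 9 black — skip
      8 black
    7 black
    6→1: 1 black — skip
  6 black
  2→5: 5 black — skip
  4 gray
    4→5: 5 black — skip
    4→1: 1 black — skip
    4→9: 9 black — skip
  4 black
  2→8: 8 black — skip
2 black
3 gray
  3→1: 1 black — skip
  11 gray
    11→3: 3 is gray → back edge
Back edge found, so a cycle exists: 3 → 11 → 3.

Yes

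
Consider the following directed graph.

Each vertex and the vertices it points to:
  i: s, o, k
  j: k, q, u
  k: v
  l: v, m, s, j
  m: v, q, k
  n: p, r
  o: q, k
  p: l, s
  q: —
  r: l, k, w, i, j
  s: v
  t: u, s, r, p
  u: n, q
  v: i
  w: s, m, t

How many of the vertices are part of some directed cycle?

A vertex is on a directed cycle iff it belongs to a strongly connected component of size ≥ 2 (or has a self-loop).
The vertices on cycles are {i, j, k, l, n, o, p, r, s, t, u, v, w} — 13 in total.

13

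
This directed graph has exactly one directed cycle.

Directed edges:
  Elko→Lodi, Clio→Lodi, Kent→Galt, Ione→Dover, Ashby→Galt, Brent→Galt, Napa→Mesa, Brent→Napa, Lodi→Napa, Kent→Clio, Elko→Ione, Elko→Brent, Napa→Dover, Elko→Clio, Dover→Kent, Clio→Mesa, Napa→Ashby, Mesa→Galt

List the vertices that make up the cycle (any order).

DFS with gray/black marking from Dover:
Dover gray
  Kent gray
    Clio gray
      Lodi gray
        Napa gray
          Napa→Dover: Dover is gray → back edge
Back edge closes the cycle Dover → Kent → Clio → Lodi → Napa → Dover; its vertices are {Clio, Kent, Lodi, Napa, Dover}.

Clio, Kent, Lodi, Napa, Dover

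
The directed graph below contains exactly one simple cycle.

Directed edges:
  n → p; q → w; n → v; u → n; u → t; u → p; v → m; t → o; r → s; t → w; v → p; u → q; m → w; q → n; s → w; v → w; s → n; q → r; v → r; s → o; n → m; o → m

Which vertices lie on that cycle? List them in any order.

n, r, s, v

DFS with gray/black marking from r:
r gray
  s gray
    o gray
      m gray
        w gray
        w black
      m black
    o black
    n gray
      v gray
        p gray
        p black
        v→m: m black — skip
        v→w: w black — skip
        v→r: r is gray → back edge
Back edge closes the cycle r → s → n → v → r; its vertices are {n, r, s, v}.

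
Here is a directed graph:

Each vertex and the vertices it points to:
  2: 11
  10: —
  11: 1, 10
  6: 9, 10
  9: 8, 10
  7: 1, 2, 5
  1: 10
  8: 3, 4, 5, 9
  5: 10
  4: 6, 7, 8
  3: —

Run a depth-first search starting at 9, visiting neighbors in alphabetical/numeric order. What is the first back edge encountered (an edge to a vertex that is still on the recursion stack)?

DFS from 9 (visiting neighbors in alphabetical/numeric order); mark gray on enter, black on exit:
9 gray
  8 gray
    3 gray
    3 black
    4 gray
      6 gray
        6→9: 9 is gray → back edge
First back edge: 6 → 9.

6→9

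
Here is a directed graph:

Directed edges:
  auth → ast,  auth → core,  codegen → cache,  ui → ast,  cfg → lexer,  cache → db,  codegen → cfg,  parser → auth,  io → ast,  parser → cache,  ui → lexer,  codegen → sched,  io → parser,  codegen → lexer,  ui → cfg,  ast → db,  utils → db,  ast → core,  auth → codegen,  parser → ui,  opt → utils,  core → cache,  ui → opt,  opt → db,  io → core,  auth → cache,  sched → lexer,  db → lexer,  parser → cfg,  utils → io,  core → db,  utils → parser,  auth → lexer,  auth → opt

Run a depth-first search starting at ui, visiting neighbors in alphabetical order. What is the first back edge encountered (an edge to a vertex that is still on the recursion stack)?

DFS from ui (visiting neighbors in alphabetical order); mark gray on enter, black on exit:
ui gray
  ast gray
    core gray
      cache gray
        db gray
          lexer gray
          lexer black
        db black
      cache black
      core→db: db black — skip
    core black
    ast→db: db black — skip
  ast black
  cfg gray
    cfg→lexer: lexer black — skip
  cfg black
  ui→lexer: lexer black — skip
  opt gray
    opt→db: db black — skip
    utils gray
      utils→db: db black — skip
      io gray
        io→ast: ast black — skip
        io→core: core black — skip
        parser gray
          auth gray
            auth→ast: ast black — skip
            auth→cache: cache black — skip
            codegen gray
              codegen→cache: cache black — skip
              codegen→cfg: cfg black — skip
              codegen→lexer: lexer black — skip
              sched gray
                sched→lexer: lexer black — skip
              sched black
            codegen black
            auth→core: core black — skip
            auth→lexer: lexer black — skip
            auth→opt: opt is gray → back edge
First back edge: auth → opt.

auth→opt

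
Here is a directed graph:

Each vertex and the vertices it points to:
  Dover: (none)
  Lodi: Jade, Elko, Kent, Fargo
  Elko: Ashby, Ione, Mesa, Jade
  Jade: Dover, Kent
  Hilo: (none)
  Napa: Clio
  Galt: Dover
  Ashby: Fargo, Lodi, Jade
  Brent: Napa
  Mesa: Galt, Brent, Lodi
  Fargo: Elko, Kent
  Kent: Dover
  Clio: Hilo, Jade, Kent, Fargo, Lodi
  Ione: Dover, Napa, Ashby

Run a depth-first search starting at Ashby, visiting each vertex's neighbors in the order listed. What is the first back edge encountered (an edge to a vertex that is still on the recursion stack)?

DFS from Ashby (visiting each vertex's neighbors in the order listed); mark gray on enter, black on exit:
Ashby gray
  Fargo gray
    Elko gray
      Elko→Ashby: Ashby is gray → back edge
First back edge: Elko → Ashby.

Elko->Ashby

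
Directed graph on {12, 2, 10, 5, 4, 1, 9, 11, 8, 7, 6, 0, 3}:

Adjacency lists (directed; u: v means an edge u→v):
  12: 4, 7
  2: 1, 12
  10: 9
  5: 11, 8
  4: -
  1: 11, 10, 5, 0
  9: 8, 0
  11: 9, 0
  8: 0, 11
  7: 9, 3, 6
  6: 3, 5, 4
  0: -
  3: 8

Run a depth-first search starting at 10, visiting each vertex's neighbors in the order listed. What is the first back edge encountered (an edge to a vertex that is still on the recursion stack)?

11→9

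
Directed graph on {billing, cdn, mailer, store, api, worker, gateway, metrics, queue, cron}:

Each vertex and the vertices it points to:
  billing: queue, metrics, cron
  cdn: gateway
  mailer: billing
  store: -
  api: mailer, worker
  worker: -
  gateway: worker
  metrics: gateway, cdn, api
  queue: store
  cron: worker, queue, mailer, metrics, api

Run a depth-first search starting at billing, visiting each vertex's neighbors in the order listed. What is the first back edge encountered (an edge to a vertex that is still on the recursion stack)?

DFS from billing (visiting each vertex's neighbors in the order listed); mark gray on enter, black on exit:
billing gray
  queue gray
    store gray
    store black
  queue black
  metrics gray
    gateway gray
      worker gray
      worker black
    gateway black
    cdn gray
      cdn→gateway: gateway black — skip
    cdn black
    api gray
      mailer gray
        mailer→billing: billing is gray → back edge
First back edge: mailer → billing.

mailer→billing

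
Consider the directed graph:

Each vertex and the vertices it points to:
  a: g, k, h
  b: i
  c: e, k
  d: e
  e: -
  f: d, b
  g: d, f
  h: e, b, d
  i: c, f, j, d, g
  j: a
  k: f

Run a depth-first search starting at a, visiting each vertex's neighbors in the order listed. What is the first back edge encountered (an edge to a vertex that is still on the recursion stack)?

DFS from a (visiting each vertex's neighbors in the order listed); mark gray on enter, black on exit:
a gray
  g gray
    d gray
      e gray
      e black
    d black
    f gray
      f→d: d black — skip
      b gray
        i gray
          c gray
            c→e: e black — skip
            k gray
              k→f: f is gray → back edge
First back edge: k → f.

k->f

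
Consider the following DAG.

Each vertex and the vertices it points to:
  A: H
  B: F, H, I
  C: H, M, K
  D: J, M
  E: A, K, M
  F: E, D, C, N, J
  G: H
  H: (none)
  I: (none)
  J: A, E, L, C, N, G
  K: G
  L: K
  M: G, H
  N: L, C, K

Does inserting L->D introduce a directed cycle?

Yes

Adding L→D creates a cycle iff D can already reach L.
Path from D: D → J → L.
So D → … → L → D is a cycle.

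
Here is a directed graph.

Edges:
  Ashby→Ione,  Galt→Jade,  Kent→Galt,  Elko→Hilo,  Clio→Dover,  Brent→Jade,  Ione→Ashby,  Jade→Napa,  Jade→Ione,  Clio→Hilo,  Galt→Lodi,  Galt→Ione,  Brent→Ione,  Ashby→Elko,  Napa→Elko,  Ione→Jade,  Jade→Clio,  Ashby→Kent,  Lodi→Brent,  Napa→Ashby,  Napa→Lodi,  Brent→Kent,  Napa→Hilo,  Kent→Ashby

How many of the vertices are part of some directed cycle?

8

A vertex is on a directed cycle iff it belongs to a strongly connected component of size ≥ 2 (or has a self-loop).
The vertices on cycles are {Galt, Ione, Jade, Kent, Lodi, Napa, Ashby, Brent} — 8 in total.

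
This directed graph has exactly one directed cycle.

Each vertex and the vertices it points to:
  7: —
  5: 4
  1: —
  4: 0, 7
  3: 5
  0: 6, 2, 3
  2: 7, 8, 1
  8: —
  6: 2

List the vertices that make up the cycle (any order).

0, 3, 4, 5

DFS with gray/black marking from 4:
4 gray
  0 gray
    6 gray
      2 gray
        7 gray
        7 black
        8 gray
        8 black
        1 gray
        1 black
      2 black
    6 black
    0→2: 2 black — skip
    3 gray
      5 gray
        5→4: 4 is gray → back edge
Back edge closes the cycle 4 → 0 → 3 → 5 → 4; its vertices are {0, 3, 4, 5}.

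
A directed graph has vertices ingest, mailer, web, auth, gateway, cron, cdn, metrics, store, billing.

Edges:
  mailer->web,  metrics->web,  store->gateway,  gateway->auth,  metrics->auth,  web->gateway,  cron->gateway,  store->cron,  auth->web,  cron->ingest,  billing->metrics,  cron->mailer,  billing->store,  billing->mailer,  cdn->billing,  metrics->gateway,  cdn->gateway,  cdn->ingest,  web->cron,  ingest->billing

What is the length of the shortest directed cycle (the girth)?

For each vertex v, BFS finds the shortest path from v back to v.
The shortest such closed walk is mailer → web → cron → mailer, length 3.

3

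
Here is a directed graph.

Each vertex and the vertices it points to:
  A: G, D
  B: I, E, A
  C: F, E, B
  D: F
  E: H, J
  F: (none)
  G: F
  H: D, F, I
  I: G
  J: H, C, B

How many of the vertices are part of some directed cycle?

4

A vertex is on a directed cycle iff it belongs to a strongly connected component of size ≥ 2 (or has a self-loop).
The vertices on cycles are {B, C, E, J} — 4 in total.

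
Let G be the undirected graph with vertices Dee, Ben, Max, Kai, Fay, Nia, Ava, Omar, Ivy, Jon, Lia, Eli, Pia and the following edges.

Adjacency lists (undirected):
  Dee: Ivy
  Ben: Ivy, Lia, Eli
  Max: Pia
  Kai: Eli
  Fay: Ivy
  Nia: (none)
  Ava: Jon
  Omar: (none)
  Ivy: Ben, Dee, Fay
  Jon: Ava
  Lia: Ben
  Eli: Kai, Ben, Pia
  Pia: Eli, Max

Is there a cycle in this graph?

No

DFS, tracking each vertex's parent; an edge to a visited non-parent vertex closes a cycle.
Start from Dee:
visit Dee (parent –)
  visit Ivy (parent Dee)
    visit Ben (parent Ivy)
      Ben–Ivy: parent, skip
      visit Lia (parent Ben)
        Lia–Ben: parent, skip
      visit Eli (parent Ben)
        visit Kai (parent Eli)
          Kai–Eli: parent, skip
        Eli–Ben: parent, skip
        visit Pia (parent Eli)
          Pia–Eli: parent, skip
          visit Max (parent Pia)
            Max–Pia: parent, skip
    Ivy–Dee: parent, skip
    visit Fay (parent Ivy)
      Fay–Ivy: parent, skip
visit Nia (parent –)
visit Ava (parent –)
  visit Jon (parent Ava)
    Jon–Ava: parent, skip
visit Omar (parent –)
No non-parent visited neighbor found — the graph is a forest.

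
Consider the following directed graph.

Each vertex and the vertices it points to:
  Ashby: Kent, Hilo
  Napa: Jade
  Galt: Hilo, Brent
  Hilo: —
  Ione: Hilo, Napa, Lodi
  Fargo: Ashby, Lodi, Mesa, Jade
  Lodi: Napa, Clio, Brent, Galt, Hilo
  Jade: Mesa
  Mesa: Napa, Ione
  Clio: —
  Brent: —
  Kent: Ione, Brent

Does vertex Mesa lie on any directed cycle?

Yes

Mesa is on a cycle iff Mesa can reach itself via ≥1 edge.
Mesa → Napa → Jade → Mesa — yes.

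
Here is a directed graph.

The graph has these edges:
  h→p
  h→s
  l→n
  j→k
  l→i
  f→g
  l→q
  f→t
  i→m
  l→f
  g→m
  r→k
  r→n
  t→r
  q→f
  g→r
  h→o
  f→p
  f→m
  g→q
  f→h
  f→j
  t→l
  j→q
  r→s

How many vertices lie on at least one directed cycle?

A vertex is on a directed cycle iff it belongs to a strongly connected component of size ≥ 2 (or has a self-loop).
The vertices on cycles are {f, g, j, l, q, t} — 6 in total.

6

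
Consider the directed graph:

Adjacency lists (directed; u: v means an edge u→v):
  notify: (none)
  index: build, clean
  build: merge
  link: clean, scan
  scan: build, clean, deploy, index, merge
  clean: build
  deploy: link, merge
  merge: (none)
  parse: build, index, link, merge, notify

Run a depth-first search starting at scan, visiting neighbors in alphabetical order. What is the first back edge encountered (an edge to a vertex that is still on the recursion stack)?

DFS from scan (visiting neighbors in alphabetical order); mark gray on enter, black on exit:
scan gray
  build gray
    merge gray
    merge black
  build black
  clean gray
    clean→build: build black — skip
  clean black
  deploy gray
    link gray
      link→clean: clean black — skip
      link→scan: scan is gray → back edge
First back edge: link → scan.

link->scan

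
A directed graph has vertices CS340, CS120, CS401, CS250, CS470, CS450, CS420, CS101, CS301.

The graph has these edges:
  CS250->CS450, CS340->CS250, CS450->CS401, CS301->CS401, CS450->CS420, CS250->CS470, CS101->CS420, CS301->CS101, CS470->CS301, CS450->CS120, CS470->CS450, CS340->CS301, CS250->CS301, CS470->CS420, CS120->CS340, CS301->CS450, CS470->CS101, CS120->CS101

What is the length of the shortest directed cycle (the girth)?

4

For each vertex v, BFS finds the shortest path from v back to v.
The shortest such closed walk is CS450 → CS120 → CS340 → CS301 → CS450, length 4.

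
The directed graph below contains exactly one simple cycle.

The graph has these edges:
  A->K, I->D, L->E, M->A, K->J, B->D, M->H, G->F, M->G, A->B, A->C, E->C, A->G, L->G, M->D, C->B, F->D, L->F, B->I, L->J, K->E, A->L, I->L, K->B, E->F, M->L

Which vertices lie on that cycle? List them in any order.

DFS with gray/black marking from L:
L gray
  E gray
    C gray
      B gray
        D gray
        D black
        I gray
          I→L: L is gray → back edge
Back edge closes the cycle L → E → C → B → I → L; its vertices are {B, C, E, I, L}.

B, C, E, I, L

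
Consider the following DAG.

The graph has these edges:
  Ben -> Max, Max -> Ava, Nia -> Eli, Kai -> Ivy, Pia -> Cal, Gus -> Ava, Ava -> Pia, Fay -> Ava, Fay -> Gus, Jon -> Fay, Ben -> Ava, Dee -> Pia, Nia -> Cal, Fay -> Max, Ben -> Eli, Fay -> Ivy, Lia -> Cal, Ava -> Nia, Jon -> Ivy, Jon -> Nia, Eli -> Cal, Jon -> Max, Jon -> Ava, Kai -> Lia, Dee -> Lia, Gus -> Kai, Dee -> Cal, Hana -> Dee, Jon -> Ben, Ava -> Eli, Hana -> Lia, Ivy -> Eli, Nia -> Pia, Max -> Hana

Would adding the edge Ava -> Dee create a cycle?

Adding Ava→Dee creates a cycle iff Dee can already reach Ava.
Explore from Dee: no path reaches Ava. The graph stays acyclic.

No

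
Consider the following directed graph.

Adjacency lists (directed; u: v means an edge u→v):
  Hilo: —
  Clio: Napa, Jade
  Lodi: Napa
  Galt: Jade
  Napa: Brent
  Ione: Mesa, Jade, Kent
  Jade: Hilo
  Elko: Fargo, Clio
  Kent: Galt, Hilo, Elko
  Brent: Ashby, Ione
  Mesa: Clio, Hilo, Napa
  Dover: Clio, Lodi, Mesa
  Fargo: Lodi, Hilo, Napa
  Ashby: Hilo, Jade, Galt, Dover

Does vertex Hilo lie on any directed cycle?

No

Hilo lies on a cycle iff there is a path from Hilo back to itself.
Exploring from Hilo, it never reaches itself; equivalently, its strongly connected component is a singleton.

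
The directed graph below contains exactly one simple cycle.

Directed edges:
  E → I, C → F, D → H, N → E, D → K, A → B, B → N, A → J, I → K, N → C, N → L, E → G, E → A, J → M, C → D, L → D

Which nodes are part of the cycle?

DFS with gray/black marking from A:
A gray
  J gray
    M gray
    M black
  J black
  B gray
    N gray
      E gray
        E→A: A is gray → back edge
Back edge closes the cycle A → B → N → E → A; its vertices are {A, B, E, N}.

A, B, E, N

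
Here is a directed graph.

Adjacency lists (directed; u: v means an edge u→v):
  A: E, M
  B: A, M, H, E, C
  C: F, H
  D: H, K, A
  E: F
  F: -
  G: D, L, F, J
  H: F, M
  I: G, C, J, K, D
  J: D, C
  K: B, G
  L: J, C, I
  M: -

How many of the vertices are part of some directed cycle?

A vertex is on a directed cycle iff it belongs to a strongly connected component of size ≥ 2 (or has a self-loop).
The vertices on cycles are {D, G, I, J, K, L} — 6 in total.

6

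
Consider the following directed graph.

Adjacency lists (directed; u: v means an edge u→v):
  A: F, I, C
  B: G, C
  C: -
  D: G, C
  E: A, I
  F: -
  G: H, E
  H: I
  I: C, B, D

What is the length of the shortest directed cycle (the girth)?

4

For each vertex v, BFS finds the shortest path from v back to v.
The shortest such closed walk is G → E → I → B → G, length 4.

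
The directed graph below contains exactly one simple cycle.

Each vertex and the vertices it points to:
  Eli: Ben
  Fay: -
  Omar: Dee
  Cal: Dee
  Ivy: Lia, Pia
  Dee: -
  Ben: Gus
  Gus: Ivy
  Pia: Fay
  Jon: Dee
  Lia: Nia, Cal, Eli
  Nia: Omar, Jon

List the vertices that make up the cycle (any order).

DFS with gray/black marking from Ivy:
Ivy gray
  Lia gray
    Nia gray
      Omar gray
        Dee gray
        Dee black
      Omar black
      Jon gray
        Jon→Dee: Dee black — skip
      Jon black
    Nia black
    Cal gray
      Cal→Dee: Dee black — skip
    Cal black
    Eli gray
      Ben gray
        Gus gray
          Gus→Ivy: Ivy is gray → back edge
Back edge closes the cycle Ivy → Lia → Eli → Ben → Gus → Ivy; its vertices are {Ben, Eli, Gus, Ivy, Lia}.

Ben, Eli, Gus, Ivy, Lia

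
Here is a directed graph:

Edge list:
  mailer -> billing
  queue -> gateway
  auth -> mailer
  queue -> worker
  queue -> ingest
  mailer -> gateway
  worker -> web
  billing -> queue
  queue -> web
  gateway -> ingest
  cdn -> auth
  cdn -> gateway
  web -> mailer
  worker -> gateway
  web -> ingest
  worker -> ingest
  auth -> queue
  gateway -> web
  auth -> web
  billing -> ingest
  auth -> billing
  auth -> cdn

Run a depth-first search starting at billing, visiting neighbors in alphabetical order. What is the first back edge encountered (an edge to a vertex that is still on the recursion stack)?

mailer→billing

DFS from billing (visiting neighbors in alphabetical order); mark gray on enter, black on exit:
billing gray
  ingest gray
  ingest black
  queue gray
    gateway gray
      gateway→ingest: ingest black — skip
      web gray
        web→ingest: ingest black — skip
        mailer gray
          mailer→billing: billing is gray → back edge
First back edge: mailer → billing.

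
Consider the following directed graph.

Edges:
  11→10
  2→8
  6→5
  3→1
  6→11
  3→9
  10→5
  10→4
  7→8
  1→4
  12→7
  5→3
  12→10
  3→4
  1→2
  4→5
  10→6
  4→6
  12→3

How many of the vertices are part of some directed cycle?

A vertex is on a directed cycle iff it belongs to a strongly connected component of size ≥ 2 (or has a self-loop).
The vertices on cycles are {1, 3, 4, 5, 6, 10, 11} — 7 in total.

7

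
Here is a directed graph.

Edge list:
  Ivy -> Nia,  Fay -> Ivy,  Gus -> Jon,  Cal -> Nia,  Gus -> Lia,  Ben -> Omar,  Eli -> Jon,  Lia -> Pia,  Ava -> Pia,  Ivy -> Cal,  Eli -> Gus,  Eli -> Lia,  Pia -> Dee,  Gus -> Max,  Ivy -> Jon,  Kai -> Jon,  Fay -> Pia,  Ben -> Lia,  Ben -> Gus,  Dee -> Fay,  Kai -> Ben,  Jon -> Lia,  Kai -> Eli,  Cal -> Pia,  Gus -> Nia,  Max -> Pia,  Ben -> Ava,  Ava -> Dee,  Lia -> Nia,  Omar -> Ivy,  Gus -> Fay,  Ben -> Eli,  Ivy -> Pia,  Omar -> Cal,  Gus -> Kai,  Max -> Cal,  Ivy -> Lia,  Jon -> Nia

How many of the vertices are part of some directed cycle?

A vertex is on a directed cycle iff it belongs to a strongly connected component of size ≥ 2 (or has a self-loop).
The vertices on cycles are {Ben, Cal, Dee, Eli, Fay, Gus, Ivy, Jon, Kai, Lia, Pia} — 11 in total.

11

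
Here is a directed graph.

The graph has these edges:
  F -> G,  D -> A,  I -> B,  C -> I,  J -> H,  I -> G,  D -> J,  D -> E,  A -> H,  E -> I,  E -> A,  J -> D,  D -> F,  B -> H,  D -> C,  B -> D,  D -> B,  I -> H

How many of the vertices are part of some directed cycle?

A vertex is on a directed cycle iff it belongs to a strongly connected component of size ≥ 2 (or has a self-loop).
The vertices on cycles are {B, C, D, E, I, J} — 6 in total.

6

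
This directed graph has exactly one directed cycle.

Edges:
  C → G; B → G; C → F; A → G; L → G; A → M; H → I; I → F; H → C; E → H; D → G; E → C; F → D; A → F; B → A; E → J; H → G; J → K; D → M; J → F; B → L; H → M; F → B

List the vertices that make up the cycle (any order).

DFS with gray/black marking from F:
F gray
  B gray
    L gray
      G gray
      G black
    L black
    A gray
      A→G: G black — skip
      A→F: F is gray → back edge
Back edge closes the cycle F → B → A → F; its vertices are {A, B, F}.

A, B, F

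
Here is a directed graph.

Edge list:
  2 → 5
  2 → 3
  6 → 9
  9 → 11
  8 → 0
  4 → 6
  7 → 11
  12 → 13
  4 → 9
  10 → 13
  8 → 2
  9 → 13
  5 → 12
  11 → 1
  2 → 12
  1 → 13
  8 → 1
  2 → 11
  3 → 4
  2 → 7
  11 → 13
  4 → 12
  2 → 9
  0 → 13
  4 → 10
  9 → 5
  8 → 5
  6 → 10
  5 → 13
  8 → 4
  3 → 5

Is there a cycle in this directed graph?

DFS with white/gray/black marking, starting from 5:
5 gray
  12 gray
    13 gray
    13 black
  12 black
  5→13: 13 black — skip
5 black
0 gray
  0→13: 13 black — skip
0 black
1 gray
  1→13: 13 black — skip
1 black
2 gray
  7 gray
    11 gray
      11→1: 1 black — skip
      11→13: 13 black — skip
    11 black
  7 black
  9 gray
    9→13: 13 black — skip
    9→5: 5 black — skip
    9→11: 11 black — skip
  9 black
  2→5: 5 black — skip
  2→12: 12 black — skip
  2→11: 11 black — skip
  3 gray
    4 gray
      6 gray
        6→9: 9 black — skip
        10 gray
          10→13: 13 black — skip
        10 black
      6 black
      4→10: 10 black — skip
      4→9: 9 black — skip
      4→12: 12 black — skip
    4 black
    3→5: 5 black — skip
  3 black
2 black
8 gray
  8→5: 5 black — skip
  8→4: 4 black — skip
  8→1: 1 black — skip
  8→2: 2 black — skip
  8→0: 0 black — skip
8 black
Every edge goes to a white or black vertex — no back edge, so the graph is acyclic.

No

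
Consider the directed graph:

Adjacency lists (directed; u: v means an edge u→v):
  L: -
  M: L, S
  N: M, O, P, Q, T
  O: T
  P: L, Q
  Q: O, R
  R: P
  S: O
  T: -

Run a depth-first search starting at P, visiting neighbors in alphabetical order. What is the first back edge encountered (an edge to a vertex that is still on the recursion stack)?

R->P

DFS from P (visiting neighbors in alphabetical order); mark gray on enter, black on exit:
P gray
  L gray
  L black
  Q gray
    O gray
      T gray
      T black
    O black
    R gray
      R→P: P is gray → back edge
First back edge: R → P.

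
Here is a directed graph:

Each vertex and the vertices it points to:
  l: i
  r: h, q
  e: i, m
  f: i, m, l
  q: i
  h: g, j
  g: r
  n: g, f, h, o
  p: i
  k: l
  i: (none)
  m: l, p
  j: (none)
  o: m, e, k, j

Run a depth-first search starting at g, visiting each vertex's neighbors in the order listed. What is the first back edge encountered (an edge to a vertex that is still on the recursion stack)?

DFS from g (visiting each vertex's neighbors in the order listed); mark gray on enter, black on exit:
g gray
  r gray
    h gray
      h→g: g is gray → back edge
First back edge: h → g.

h->g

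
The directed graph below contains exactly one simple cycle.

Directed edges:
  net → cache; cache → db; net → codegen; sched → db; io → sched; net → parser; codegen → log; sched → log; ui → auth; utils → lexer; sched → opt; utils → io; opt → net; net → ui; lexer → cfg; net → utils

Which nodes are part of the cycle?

io, net, opt, sched, utils

DFS with gray/black marking from net:
net gray
  utils gray
    lexer gray
      cfg gray
      cfg black
    lexer black
    io gray
      sched gray
        log gray
        log black
        db gray
        db black
        opt gray
          opt→net: net is gray → back edge
Back edge closes the cycle net → utils → io → sched → opt → net; its vertices are {io, net, opt, sched, utils}.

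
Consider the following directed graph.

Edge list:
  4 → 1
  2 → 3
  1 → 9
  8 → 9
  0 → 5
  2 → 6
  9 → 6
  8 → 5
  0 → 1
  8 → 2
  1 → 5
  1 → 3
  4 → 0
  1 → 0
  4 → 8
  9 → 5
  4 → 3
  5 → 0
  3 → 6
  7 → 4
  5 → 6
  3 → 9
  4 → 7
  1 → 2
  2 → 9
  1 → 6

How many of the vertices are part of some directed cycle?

8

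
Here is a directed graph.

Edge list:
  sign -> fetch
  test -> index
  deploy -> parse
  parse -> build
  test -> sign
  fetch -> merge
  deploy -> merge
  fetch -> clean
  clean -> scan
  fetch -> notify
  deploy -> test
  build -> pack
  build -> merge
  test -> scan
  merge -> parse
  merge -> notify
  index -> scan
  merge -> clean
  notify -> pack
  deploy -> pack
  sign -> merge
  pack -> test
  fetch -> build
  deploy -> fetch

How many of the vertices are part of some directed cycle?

8

A vertex is on a directed cycle iff it belongs to a strongly connected component of size ≥ 2 (or has a self-loop).
The vertices on cycles are {pack, sign, test, build, fetch, merge, parse, notify} — 8 in total.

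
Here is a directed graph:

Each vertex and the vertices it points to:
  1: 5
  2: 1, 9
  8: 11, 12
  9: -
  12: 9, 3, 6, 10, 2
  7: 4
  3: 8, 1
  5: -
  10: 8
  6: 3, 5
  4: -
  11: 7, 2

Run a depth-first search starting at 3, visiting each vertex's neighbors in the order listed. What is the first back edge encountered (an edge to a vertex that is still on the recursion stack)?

12->3

DFS from 3 (visiting each vertex's neighbors in the order listed); mark gray on enter, black on exit:
3 gray
  8 gray
    11 gray
      7 gray
        4 gray
        4 black
      7 black
      2 gray
        1 gray
          5 gray
          5 black
        1 black
        9 gray
        9 black
      2 black
    11 black
    12 gray
      12→9: 9 black — skip
      12→3: 3 is gray → back edge
First back edge: 12 → 3.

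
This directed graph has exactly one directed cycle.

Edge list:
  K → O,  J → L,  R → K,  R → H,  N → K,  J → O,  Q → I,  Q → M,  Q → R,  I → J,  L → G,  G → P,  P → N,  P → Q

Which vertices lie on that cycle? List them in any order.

DFS with gray/black marking from P:
P gray
  Q gray
    R gray
      K gray
        O gray
        O black
      K black
      H gray
      H black
    R black
    I gray
      J gray
        J→O: O black — skip
        L gray
          G gray
            G→P: P is gray → back edge
Back edge closes the cycle P → Q → I → J → L → G → P; its vertices are {G, I, J, L, P, Q}.

G, I, J, L, P, Q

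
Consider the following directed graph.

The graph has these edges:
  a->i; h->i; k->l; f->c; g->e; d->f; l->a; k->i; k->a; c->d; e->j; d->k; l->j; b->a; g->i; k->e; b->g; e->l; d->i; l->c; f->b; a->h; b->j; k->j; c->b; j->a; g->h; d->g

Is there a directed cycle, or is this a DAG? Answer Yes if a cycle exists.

DFS with white/gray/black marking, starting from f:
f gray
  b gray
    a gray
      i gray
      i black
      h gray
        h→i: i black — skip
      h black
    a black
    g gray
      g→h: h black — skip
      g→i: i black — skip
      e gray
        l gray
          j gray
            j→a: a black — skip
          j black
          c gray
            d gray
              d→g: g is gray → back edge
Back edge found, so a cycle exists: g → e → l → c → d → g.

Yes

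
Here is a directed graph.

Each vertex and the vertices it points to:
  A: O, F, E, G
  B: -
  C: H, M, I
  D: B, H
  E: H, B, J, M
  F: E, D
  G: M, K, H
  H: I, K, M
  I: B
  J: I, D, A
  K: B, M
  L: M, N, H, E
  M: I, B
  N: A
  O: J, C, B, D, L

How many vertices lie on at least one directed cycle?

7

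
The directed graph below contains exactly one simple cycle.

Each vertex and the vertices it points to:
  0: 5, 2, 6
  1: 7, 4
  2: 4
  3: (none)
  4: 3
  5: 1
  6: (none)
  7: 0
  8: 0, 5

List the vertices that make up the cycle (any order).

0, 1, 5, 7

DFS with gray/black marking from 5:
5 gray
  1 gray
    7 gray
      0 gray
        0→5: 5 is gray → back edge
Back edge closes the cycle 5 → 1 → 7 → 0 → 5; its vertices are {0, 1, 5, 7}.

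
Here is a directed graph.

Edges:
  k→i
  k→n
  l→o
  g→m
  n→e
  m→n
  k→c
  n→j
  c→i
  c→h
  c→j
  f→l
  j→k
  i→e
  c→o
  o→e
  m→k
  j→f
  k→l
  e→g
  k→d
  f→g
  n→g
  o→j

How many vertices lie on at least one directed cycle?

A vertex is on a directed cycle iff it belongs to a strongly connected component of size ≥ 2 (or has a self-loop).
The vertices on cycles are {c, e, f, g, i, j, k, l, m, n, o} — 11 in total.

11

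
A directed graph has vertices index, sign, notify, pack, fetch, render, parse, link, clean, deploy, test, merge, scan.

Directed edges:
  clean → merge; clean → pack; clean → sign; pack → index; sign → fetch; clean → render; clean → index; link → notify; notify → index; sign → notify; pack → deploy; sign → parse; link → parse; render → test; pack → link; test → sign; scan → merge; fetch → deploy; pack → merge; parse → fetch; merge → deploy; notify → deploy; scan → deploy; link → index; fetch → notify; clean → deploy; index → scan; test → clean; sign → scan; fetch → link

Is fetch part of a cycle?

Yes

fetch is on a cycle iff fetch can reach itself via ≥1 edge.
fetch → link → parse → fetch — yes.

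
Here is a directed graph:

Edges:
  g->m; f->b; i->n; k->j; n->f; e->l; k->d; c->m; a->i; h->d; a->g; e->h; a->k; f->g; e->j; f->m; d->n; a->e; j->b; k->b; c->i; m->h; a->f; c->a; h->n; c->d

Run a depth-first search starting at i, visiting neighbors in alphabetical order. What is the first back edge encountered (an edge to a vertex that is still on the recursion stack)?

d→n

DFS from i (visiting neighbors in alphabetical order); mark gray on enter, black on exit:
i gray
  n gray
    f gray
      b gray
      b black
      g gray
        m gray
          h gray
            d gray
              d→n: n is gray → back edge
First back edge: d → n.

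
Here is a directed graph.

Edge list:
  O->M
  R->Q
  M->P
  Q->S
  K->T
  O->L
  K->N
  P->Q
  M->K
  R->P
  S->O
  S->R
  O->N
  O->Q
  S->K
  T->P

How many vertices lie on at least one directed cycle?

A vertex is on a directed cycle iff it belongs to a strongly connected component of size ≥ 2 (or has a self-loop).
The vertices on cycles are {K, M, O, P, Q, R, S, T} — 8 in total.

8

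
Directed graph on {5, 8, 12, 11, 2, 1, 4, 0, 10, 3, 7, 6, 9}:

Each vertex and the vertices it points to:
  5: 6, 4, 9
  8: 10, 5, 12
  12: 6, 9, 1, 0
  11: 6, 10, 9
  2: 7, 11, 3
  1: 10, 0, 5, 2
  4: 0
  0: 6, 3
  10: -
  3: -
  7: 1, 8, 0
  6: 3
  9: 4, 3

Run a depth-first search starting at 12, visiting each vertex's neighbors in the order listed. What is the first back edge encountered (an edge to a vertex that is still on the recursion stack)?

DFS from 12 (visiting each vertex's neighbors in the order listed); mark gray on enter, black on exit:
12 gray
  6 gray
    3 gray
    3 black
  6 black
  9 gray
    4 gray
      0 gray
        0→6: 6 black — skip
        0→3: 3 black — skip
      0 black
    4 black
    9→3: 3 black — skip
  9 black
  1 gray
    10 gray
    10 black
    1→0: 0 black — skip
    5 gray
      5→6: 6 black — skip
      5→4: 4 black — skip
      5→9: 9 black — skip
    5 black
    2 gray
      7 gray
        7→1: 1 is gray → back edge
First back edge: 7 → 1.

7->1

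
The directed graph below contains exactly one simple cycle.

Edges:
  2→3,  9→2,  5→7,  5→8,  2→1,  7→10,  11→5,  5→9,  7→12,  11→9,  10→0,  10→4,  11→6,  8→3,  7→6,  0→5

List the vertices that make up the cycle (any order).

DFS with gray/black marking from 5:
5 gray
  7 gray
    10 gray
      4 gray
      4 black
      0 gray
        0→5: 5 is gray → back edge
Back edge closes the cycle 5 → 7 → 10 → 0 → 5; its vertices are {0, 5, 7, 10}.

0, 5, 7, 10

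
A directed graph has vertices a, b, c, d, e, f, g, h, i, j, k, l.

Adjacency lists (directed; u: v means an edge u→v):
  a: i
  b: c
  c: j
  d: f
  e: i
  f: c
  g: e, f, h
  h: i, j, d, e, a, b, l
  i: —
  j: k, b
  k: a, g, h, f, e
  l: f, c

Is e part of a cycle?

No

e lies on a cycle iff there is a path from e back to itself.
Exploring from e, it never reaches itself; equivalently, its strongly connected component is a singleton.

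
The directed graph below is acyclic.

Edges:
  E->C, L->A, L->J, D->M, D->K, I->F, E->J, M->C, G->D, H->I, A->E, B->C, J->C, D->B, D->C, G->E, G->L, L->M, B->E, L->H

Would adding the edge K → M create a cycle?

Adding K→M creates a cycle iff M can already reach K.
Explore from M: no path reaches K. The graph stays acyclic.

No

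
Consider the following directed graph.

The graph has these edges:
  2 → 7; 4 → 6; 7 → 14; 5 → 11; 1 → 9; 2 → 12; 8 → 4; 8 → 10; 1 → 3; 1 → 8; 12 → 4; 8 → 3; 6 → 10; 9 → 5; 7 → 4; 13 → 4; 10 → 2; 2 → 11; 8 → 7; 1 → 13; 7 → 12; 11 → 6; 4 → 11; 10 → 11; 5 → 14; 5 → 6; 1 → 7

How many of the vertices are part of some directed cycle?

7

A vertex is on a directed cycle iff it belongs to a strongly connected component of size ≥ 2 (or has a self-loop).
The vertices on cycles are {2, 4, 6, 7, 10, 11, 12} — 7 in total.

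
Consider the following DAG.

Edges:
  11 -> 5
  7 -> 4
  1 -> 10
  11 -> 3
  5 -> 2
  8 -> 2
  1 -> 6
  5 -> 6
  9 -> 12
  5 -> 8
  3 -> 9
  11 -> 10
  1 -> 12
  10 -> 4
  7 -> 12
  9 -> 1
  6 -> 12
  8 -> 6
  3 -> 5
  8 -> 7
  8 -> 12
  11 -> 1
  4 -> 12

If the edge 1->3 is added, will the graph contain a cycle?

Yes

Adding 1→3 creates a cycle iff 3 can already reach 1.
Path from 3: 3 → 9 → 1.
So 3 → … → 1 → 3 is a cycle.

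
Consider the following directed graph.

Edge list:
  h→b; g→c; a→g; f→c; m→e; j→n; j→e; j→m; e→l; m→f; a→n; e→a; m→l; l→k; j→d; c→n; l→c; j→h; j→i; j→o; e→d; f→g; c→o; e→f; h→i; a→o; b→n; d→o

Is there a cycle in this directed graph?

DFS with white/gray/black marking, starting from o:
o gray
o black
a gray
  n gray
  n black
  a→o: o black — skip
  g gray
    c gray
      c→n: n black — skip
      c→o: o black — skip
    c black
  g black
a black
b gray
  b→n: n black — skip
b black
d gray
  d→o: o black — skip
d black
e gray
  e→a: a black — skip
  l gray
    l→c: c black — skip
    k gray
    k black
  l black
  f gray
    f→g: g black — skip
    f→c: c black — skip
  f black
  e→d: d black — skip
e black
h gray
  i gray
  i black
  h→b: b black — skip
h black
j gray
  j→d: d black — skip
  j→h: h black — skip
  j→i: i black — skip
  j→e: e black — skip
  j→n: n black — skip
  j→o: o black — skip
  m gray
    m→e: e black — skip
    m→l: l black — skip
    m→f: f black — skip
  m black
j black
Every edge goes to a white or black vertex — no back edge, so the graph is acyclic.

No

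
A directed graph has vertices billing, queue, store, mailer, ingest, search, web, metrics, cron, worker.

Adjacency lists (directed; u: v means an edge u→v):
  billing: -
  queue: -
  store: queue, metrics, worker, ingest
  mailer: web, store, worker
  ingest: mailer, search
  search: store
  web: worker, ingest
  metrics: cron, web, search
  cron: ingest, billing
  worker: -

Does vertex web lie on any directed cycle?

Yes

web is on a cycle iff web can reach itself via ≥1 edge.
web → ingest → mailer → web — yes.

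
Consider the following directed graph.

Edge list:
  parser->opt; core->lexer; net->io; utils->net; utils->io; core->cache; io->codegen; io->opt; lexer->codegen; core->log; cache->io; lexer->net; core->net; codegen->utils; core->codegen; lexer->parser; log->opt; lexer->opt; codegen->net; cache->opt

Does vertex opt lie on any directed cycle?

opt lies on a cycle iff there is a path from opt back to itself.
Exploring from opt, it never reaches itself; equivalently, its strongly connected component is a singleton.

No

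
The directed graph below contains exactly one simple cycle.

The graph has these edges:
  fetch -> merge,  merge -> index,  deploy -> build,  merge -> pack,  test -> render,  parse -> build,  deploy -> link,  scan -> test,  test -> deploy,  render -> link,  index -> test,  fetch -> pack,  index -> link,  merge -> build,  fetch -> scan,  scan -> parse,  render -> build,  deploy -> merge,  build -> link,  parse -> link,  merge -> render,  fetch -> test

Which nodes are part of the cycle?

DFS with gray/black marking from merge:
merge gray
  pack gray
  pack black
  build gray
    link gray
    link black
  build black
  index gray
    index→link: link black — skip
    test gray
      render gray
        render→build: build black — skip
        render→link: link black — skip
      render black
      deploy gray
        deploy→merge: merge is gray → back edge
Back edge closes the cycle merge → index → test → deploy → merge; its vertices are {test, index, merge, deploy}.

test, index, merge, deploy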